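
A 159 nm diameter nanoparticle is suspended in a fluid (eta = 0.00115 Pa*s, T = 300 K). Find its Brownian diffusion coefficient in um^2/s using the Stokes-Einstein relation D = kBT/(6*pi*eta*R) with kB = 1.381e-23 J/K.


Radius R = 159/2 = 79.5 nm = 7.95e-08 m
D = kB*T / (6*pi*eta*R)
D = 1.381e-23 * 300 / (6 * pi * 0.00115 * 7.95e-08)
D = 2.40408e-12 m^2/s = 2.404 um^2/s

2.404


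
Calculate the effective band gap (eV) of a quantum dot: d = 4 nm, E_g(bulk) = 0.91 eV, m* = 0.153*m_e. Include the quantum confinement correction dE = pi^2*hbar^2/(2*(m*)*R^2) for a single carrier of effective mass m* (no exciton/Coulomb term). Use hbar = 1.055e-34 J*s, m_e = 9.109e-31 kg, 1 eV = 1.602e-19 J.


Radius R = 4/2 nm = 2e-09 m
Confinement energy dE = pi^2 * hbar^2 / (2 * m_eff * m_e * R^2)
dE = pi^2 * (1.055e-34)^2 / (2 * 0.153 * 9.109e-31 * (2e-09)^2) J, divided by 1.602e-19 J/eV
dE = 0.615 eV
Total band gap = E_g(bulk) + dE = 0.91 + 0.615 = 1.525 eV

1.525


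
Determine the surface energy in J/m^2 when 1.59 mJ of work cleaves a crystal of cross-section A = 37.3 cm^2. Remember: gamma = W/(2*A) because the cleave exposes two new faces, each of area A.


Convert: A = 37.3 cm^2 = 0.00373 m^2, W = 1.59 mJ = 0.00159 J
Cleaving exposes two faces of area A, so total new surface = 2*A and gamma = W / (2*A)
gamma = 0.00159 / (2 * 0.00373)
gamma = 0.213 J/m^2

0.213


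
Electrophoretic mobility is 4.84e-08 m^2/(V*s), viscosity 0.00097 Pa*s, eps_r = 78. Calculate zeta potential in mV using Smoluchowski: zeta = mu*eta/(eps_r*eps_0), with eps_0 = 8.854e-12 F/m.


Smoluchowski equation: zeta = mu * eta / (eps_r * eps_0)
zeta = 4.84e-08 * 0.00097 / (78 * 8.854e-12)
zeta = 0.06798 V = 67.98 mV

67.98


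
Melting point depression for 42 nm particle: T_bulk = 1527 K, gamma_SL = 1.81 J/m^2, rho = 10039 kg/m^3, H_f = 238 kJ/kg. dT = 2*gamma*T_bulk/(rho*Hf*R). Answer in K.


Radius R = 42/2 = 21 nm = 2.1e-08 m
Convert H_f = 238 kJ/kg = 238000 J/kg
dT = 2 * gamma_SL * T_bulk / (rho * H_f * R)
dT = 2 * 1.81 * 1527 / (10039 * 238000 * 2.1e-08)
dT = 110.2 K

110.2


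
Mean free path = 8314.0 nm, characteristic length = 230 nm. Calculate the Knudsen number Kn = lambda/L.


Knudsen number Kn = lambda / L
Kn = 8314.0 / 230
Kn = 36.1478

36.1478


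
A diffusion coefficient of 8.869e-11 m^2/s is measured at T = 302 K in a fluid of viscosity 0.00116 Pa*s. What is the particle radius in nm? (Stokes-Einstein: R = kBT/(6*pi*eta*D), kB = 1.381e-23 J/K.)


Stokes-Einstein: R = kB*T / (6*pi*eta*D)
R = 1.381e-23 * 302 / (6 * pi * 0.00116 * 8.869e-11)
R = 2.15064e-09 m = 2.15 nm

2.15


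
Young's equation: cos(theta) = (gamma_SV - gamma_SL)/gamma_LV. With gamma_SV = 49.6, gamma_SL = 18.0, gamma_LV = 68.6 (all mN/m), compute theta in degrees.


cos(theta) = (gamma_SV - gamma_SL) / gamma_LV
cos(theta) = (49.6 - 18.0) / 68.6
cos(theta) = 0.460641
theta = arccos(0.460641) = 62.57 degrees

62.57


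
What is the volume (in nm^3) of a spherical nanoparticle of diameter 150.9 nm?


Radius r = 150.9/2 = 75.45 nm
Volume V = (4/3) * pi * r^3
V = (4/3) * pi * (75.45)^3
V = 1799145.73 nm^3

1799145.73


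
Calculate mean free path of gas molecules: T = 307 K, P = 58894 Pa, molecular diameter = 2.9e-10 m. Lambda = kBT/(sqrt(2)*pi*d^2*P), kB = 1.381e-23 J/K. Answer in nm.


Mean free path: lambda = kB*T / (sqrt(2) * pi * d^2 * P)
lambda = 1.381e-23 * 307 / (sqrt(2) * pi * (2.9e-10)^2 * 58894)
lambda = 1.92664e-07 m
lambda = 192.66 nm

192.66


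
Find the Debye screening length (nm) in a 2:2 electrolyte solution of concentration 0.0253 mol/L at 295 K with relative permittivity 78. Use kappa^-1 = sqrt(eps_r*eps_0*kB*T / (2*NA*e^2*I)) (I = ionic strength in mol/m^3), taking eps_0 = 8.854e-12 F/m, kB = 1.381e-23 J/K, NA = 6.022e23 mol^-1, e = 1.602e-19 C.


Ionic strength I = 0.0253 * 2^2 * 1000 = 101.2 mol/m^3
kappa^-1 = sqrt(78 * 8.854e-12 * 1.381e-23 * 295 / (2 * 6.022e23 * (1.602e-19)^2 * 101.2))
kappa^-1 = 0.948 nm

0.948


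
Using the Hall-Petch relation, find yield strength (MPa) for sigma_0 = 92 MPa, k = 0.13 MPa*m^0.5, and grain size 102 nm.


d = 102 nm = 1.02e-07 m
sqrt(d) = 0.0003193744
Hall-Petch contribution = k / sqrt(d) = 0.13 / 0.0003193744 = 407.0 MPa
sigma = sigma_0 + k/sqrt(d) = 92 + 407.0 = 499.0 MPa

499.0


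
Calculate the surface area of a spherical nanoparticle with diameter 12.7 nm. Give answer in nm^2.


Radius r = 12.7/2 = 6.35 nm
Surface area SA = 4 * pi * r^2
SA = 4 * pi * (6.35)^2
SA = 506.71 nm^2

506.71


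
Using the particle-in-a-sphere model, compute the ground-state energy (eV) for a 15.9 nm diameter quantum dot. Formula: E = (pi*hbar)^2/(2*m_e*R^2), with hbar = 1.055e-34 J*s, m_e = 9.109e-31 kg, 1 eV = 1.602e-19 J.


Radius R = 15.9/2 = 7.95 nm = 7.95e-09 m
E = (pi * 1.055e-34)^2 / (2 * 9.109e-31 * (7.95e-09)^2)
E(J) = 9.54047e-22
E = E(J) / 1.602e-19 = 0.006 eV

0.006


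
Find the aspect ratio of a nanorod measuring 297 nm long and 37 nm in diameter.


Aspect ratio AR = length / diameter
AR = 297 / 37
AR = 8.03

8.03


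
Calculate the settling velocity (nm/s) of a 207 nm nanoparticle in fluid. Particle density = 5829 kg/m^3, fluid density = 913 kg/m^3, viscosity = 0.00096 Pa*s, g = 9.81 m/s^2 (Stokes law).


Radius R = 207/2 nm = 1.035e-07 m
Density difference = 5829 - 913 = 4916 kg/m^3
v = 2 * R^2 * (rho_p - rho_f) * g / (9 * eta)
v = 2 * (1.035e-07)^2 * 4916 * 9.81 / (9 * 0.00096)
v = 1.19585e-07 m/s = 119.5853 nm/s

119.5853


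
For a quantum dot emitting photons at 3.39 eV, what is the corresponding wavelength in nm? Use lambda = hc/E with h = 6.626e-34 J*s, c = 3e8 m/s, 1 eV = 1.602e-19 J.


Convert energy: E = 3.39 eV = 3.39 * 1.602e-19 = 5.43078e-19 J
lambda = h*c / E = 6.626e-34 * 3e8 / 5.43078e-19
lambda = 3.66025e-07 m = 366.0 nm

366.0


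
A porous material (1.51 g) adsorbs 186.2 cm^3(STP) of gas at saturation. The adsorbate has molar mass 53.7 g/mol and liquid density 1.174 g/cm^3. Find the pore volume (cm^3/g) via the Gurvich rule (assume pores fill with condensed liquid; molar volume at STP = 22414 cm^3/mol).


Moles adsorbed n = V_ads / 22414 = 186.2 / 22414 = 8.307308e-03 mol
Liquid volume V_liq = n * M / rho_liq = 8.307308e-03 * 53.7 / 1.174 = 0.37999 cm^3
Specific pore volume V_pore = V_liq / m_sample = 0.37999 / 1.51
V_pore = 0.2516 cm^3/g

0.2516


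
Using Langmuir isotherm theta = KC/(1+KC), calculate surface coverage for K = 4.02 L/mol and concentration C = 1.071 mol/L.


Langmuir isotherm: theta = K*C / (1 + K*C)
K*C = 4.02 * 1.071 = 4.30542
theta = 4.30542 / (1 + 4.30542) = 4.30542 / 5.30542
theta = 0.8115

0.8115


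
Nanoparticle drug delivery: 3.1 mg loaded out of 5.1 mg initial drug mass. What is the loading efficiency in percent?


Drug loading efficiency = (drug loaded / drug initial) * 100
DLE = 3.1 / 5.1 * 100
DLE = 0.6078 * 100
DLE = 60.78%

60.78


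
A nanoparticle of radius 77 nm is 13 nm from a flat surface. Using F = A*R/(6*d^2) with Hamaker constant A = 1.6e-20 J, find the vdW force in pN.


Convert to SI: R = 77 nm = 7.7e-08 m, d = 13 nm = 1.3e-08 m
F = A * R / (6 * d^2)
F = 1.6e-20 * 7.7e-08 / (6 * (1.3e-08)^2)
F = 1.21499e-12 N = 1.215 pN

1.215


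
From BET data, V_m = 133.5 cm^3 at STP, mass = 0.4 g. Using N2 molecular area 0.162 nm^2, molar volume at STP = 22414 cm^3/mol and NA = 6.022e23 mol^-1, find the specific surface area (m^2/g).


Number of moles in monolayer = V_m / 22414 = 133.5 / 22414 = 0.0059561
Number of molecules = moles * NA = 0.0059561 * 6.022e23
SA = molecules * sigma / mass
SA = (133.5 / 22414) * 6.022e23 * 0.162e-18 / 0.4
SA = 1452.6 m^2/g

1452.6


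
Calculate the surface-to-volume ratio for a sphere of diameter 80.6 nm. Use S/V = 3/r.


Radius r = 80.6/2 = 40.3 nm
S/V = 3 / r = 3 / 40.3
S/V = 0.0744 nm^-1

0.0744


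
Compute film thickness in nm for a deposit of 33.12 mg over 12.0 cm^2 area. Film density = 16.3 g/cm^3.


Convert: m = 33.12 mg = 3.3120e-05 kg, A = 12.0 cm^2 = 1.2000e-03 m^2, rho = 16.3 g/cm^3 = 16300 kg/m^3
t = m / (A * rho)
t = 3.3120e-05 / (1.2000e-03 * 16300)
t = 1.6933e-06 m = 1693.3 nm

1693.3


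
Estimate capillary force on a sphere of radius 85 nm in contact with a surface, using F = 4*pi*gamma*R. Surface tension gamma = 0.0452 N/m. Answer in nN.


Convert radius: R = 85 nm = 8.5e-08 m
F = 4 * pi * gamma * R
F = 4 * pi * 0.0452 * 8.5e-08
F = 4.828e-08 N = 48.28 nN

48.28


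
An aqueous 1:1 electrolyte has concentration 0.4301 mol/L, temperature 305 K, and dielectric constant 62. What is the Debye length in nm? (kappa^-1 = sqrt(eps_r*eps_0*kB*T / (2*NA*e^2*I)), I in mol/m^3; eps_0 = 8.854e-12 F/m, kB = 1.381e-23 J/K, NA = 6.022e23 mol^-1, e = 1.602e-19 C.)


Ionic strength I = 0.4301 * 1^2 * 1000 = 430.1 mol/m^3
kappa^-1 = sqrt(62 * 8.854e-12 * 1.381e-23 * 305 / (2 * 6.022e23 * (1.602e-19)^2 * 430.1))
kappa^-1 = 0.417 nm

0.417


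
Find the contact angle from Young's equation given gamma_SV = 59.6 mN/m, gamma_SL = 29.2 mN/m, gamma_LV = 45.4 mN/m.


cos(theta) = (gamma_SV - gamma_SL) / gamma_LV
cos(theta) = (59.6 - 29.2) / 45.4
cos(theta) = 0.669604
theta = arccos(0.669604) = 47.96 degrees

47.96


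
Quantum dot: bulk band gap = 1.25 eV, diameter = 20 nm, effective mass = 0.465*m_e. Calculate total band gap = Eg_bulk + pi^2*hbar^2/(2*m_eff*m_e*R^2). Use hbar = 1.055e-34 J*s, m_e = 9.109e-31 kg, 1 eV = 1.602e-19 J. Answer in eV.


Radius R = 20/2 nm = 1e-08 m
Confinement energy dE = pi^2 * hbar^2 / (2 * m_eff * m_e * R^2)
dE = pi^2 * (1.055e-34)^2 / (2 * 0.465 * 9.109e-31 * (1e-08)^2) J, divided by 1.602e-19 J/eV
dE = 0.0081 eV
Total band gap = E_g(bulk) + dE = 1.25 + 0.0081 = 1.2581 eV

1.2581


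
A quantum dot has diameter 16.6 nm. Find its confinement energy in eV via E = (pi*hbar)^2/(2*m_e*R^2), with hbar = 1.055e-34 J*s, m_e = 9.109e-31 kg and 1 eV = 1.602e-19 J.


Radius R = 16.6/2 = 8.3 nm = 8.3e-09 m
E = (pi * 1.055e-34)^2 / (2 * 9.109e-31 * (8.3e-09)^2)
E(J) = 8.75282e-22
E = E(J) / 1.602e-19 = 0.0055 eV

0.0055


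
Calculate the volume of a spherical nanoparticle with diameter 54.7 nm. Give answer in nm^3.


Radius r = 54.7/2 = 27.35 nm
Volume V = (4/3) * pi * r^3
V = (4/3) * pi * (27.35)^3
V = 85696.01 nm^3

85696.01


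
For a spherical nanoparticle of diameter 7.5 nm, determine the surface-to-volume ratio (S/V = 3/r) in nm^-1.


Radius r = 7.5/2 = 3.75 nm
S/V = 3 / r = 3 / 3.75
S/V = 0.8 nm^-1

0.8


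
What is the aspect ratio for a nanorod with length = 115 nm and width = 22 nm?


Aspect ratio AR = length / diameter
AR = 115 / 22
AR = 5.23

5.23


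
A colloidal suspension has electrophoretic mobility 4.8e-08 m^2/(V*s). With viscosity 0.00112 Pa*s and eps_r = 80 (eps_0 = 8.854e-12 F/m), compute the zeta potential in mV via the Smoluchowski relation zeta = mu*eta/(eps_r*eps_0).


Smoluchowski equation: zeta = mu * eta / (eps_r * eps_0)
zeta = 4.8e-08 * 0.00112 / (80 * 8.854e-12)
zeta = 0.075898 V = 75.9 mV

75.9


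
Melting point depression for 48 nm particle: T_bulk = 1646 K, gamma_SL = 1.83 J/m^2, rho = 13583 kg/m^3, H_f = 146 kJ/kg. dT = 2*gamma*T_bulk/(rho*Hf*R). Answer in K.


Radius R = 48/2 = 24 nm = 2.4e-08 m
Convert H_f = 146 kJ/kg = 146000 J/kg
dT = 2 * gamma_SL * T_bulk / (rho * H_f * R)
dT = 2 * 1.83 * 1646 / (13583 * 146000 * 2.4e-08)
dT = 126.6 K

126.6


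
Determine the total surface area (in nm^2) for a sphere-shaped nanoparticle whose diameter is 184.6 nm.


Radius r = 184.6/2 = 92.3 nm
Surface area SA = 4 * pi * r^2
SA = 4 * pi * (92.3)^2
SA = 107056.56 nm^2

107056.56


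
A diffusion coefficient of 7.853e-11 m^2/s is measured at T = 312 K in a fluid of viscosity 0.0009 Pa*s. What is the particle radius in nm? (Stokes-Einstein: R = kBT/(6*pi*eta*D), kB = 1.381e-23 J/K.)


Stokes-Einstein: R = kB*T / (6*pi*eta*D)
R = 1.381e-23 * 312 / (6 * pi * 0.0009 * 7.853e-11)
R = 3.23422e-09 m = 3.23 nm

3.23


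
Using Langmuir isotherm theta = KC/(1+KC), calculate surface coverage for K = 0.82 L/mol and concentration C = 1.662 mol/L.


Langmuir isotherm: theta = K*C / (1 + K*C)
K*C = 0.82 * 1.662 = 1.36284
theta = 1.36284 / (1 + 1.36284) = 1.36284 / 2.36284
theta = 0.5768

0.5768


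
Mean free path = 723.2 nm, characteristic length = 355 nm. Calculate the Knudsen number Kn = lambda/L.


Knudsen number Kn = lambda / L
Kn = 723.2 / 355
Kn = 2.0372

2.0372


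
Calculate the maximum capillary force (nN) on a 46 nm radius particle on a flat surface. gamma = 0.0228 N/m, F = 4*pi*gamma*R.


Convert radius: R = 46 nm = 4.6e-08 m
F = 4 * pi * gamma * R
F = 4 * pi * 0.0228 * 4.6e-08
F = 1.31796e-08 N = 13.1796 nN

13.1796


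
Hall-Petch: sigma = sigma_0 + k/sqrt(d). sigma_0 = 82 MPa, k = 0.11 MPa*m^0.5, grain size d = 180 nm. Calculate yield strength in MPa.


d = 180 nm = 1.8e-07 m
sqrt(d) = 0.0004242641
Hall-Petch contribution = k / sqrt(d) = 0.11 / 0.0004242641 = 259.3 MPa
sigma = sigma_0 + k/sqrt(d) = 82 + 259.3 = 341.3 MPa

341.3


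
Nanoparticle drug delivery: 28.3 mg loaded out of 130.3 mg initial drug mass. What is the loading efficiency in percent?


Drug loading efficiency = (drug loaded / drug initial) * 100
DLE = 28.3 / 130.3 * 100
DLE = 0.2172 * 100
DLE = 21.72%

21.72


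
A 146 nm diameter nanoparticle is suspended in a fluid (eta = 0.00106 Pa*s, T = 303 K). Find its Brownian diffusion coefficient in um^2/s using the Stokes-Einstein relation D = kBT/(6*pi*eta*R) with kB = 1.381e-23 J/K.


Radius R = 146/2 = 73 nm = 7.3e-08 m
D = kB*T / (6*pi*eta*R)
D = 1.381e-23 * 303 / (6 * pi * 0.00106 * 7.3e-08)
D = 2.86884e-12 m^2/s = 2.869 um^2/s

2.869


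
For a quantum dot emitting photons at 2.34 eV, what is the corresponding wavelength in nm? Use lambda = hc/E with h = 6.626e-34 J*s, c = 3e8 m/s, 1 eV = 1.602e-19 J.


Convert energy: E = 2.34 eV = 2.34 * 1.602e-19 = 3.74868e-19 J
lambda = h*c / E = 6.626e-34 * 3e8 / 3.74868e-19
lambda = 5.30267e-07 m = 530.3 nm

530.3


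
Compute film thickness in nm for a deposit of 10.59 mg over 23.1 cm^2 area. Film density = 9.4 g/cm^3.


Convert: m = 10.59 mg = 1.0590e-05 kg, A = 23.1 cm^2 = 2.3100e-03 m^2, rho = 9.4 g/cm^3 = 9400 kg/m^3
t = m / (A * rho)
t = 1.0590e-05 / (2.3100e-03 * 9400)
t = 4.8770e-07 m = 487.7 nm

487.7


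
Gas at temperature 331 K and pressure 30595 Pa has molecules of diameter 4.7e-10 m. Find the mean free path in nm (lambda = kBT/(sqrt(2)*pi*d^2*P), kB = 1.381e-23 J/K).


Mean free path: lambda = kB*T / (sqrt(2) * pi * d^2 * P)
lambda = 1.381e-23 * 331 / (sqrt(2) * pi * (4.7e-10)^2 * 30595)
lambda = 1.52234e-07 m
lambda = 152.23 nm

152.23


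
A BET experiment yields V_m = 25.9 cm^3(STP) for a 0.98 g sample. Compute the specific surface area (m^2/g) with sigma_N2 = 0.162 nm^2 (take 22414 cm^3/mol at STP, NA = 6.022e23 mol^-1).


Number of moles in monolayer = V_m / 22414 = 25.9 / 22414 = 0.00115553
Number of molecules = moles * NA = 0.00115553 * 6.022e23
SA = molecules * sigma / mass
SA = (25.9 / 22414) * 6.022e23 * 0.162e-18 / 0.98
SA = 115.0 m^2/g

115.0


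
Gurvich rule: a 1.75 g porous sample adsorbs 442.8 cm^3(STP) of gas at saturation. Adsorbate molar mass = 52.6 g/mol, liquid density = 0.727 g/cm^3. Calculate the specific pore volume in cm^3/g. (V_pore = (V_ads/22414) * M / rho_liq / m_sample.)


Moles adsorbed n = V_ads / 22414 = 442.8 / 22414 = 1.975551e-02 mol
Liquid volume V_liq = n * M / rho_liq = 1.975551e-02 * 52.6 / 0.727 = 1.42935 cm^3
Specific pore volume V_pore = V_liq / m_sample = 1.42935 / 1.75
V_pore = 0.8168 cm^3/g

0.8168


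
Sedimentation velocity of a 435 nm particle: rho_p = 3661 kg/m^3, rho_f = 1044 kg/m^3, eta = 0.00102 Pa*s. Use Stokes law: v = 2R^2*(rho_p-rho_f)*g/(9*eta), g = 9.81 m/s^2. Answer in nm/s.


Radius R = 435/2 nm = 2.175e-07 m
Density difference = 3661 - 1044 = 2617 kg/m^3
v = 2 * R^2 * (rho_p - rho_f) * g / (9 * eta)
v = 2 * (2.175e-07)^2 * 2617 * 9.81 / (9 * 0.00102)
v = 2.64593e-07 m/s = 264.5931 nm/s

264.5931


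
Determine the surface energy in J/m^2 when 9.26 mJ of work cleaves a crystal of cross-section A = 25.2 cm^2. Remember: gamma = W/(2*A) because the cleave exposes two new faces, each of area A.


Convert: A = 25.2 cm^2 = 0.00252 m^2, W = 9.26 mJ = 0.00926 J
Cleaving exposes two faces of area A, so total new surface = 2*A and gamma = W / (2*A)
gamma = 0.00926 / (2 * 0.00252)
gamma = 1.837 J/m^2

1.837


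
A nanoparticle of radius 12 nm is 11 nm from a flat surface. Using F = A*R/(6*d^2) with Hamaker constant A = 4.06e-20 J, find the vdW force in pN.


Convert to SI: R = 12 nm = 1.2e-08 m, d = 11 nm = 1.1e-08 m
F = A * R / (6 * d^2)
F = 4.06e-20 * 1.2e-08 / (6 * (1.1e-08)^2)
F = 6.71074e-13 N = 0.671 pN

0.671


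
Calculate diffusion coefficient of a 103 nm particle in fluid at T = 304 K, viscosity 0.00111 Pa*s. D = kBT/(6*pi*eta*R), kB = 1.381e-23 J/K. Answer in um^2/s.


Radius R = 103/2 = 51.5 nm = 5.15e-08 m
D = kB*T / (6*pi*eta*R)
D = 1.381e-23 * 304 / (6 * pi * 0.00111 * 5.15e-08)
D = 3.89615e-12 m^2/s = 3.896 um^2/s

3.896


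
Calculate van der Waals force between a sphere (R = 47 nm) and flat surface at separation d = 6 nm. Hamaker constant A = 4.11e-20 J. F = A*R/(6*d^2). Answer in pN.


Convert to SI: R = 47 nm = 4.7e-08 m, d = 6 nm = 6e-09 m
F = A * R / (6 * d^2)
F = 4.11e-20 * 4.7e-08 / (6 * (6e-09)^2)
F = 8.94306e-12 N = 8.943 pN

8.943


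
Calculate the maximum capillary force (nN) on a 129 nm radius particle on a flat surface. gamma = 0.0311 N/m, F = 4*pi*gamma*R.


Convert radius: R = 129 nm = 1.29e-07 m
F = 4 * pi * gamma * R
F = 4 * pi * 0.0311 * 1.29e-07
F = 5.0415e-08 N = 50.415 nN

50.415


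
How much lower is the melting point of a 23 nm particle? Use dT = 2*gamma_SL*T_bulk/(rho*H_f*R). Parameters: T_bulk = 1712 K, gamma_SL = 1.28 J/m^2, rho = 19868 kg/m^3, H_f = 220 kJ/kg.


Radius R = 23/2 = 11.5 nm = 1.15e-08 m
Convert H_f = 220 kJ/kg = 220000 J/kg
dT = 2 * gamma_SL * T_bulk / (rho * H_f * R)
dT = 2 * 1.28 * 1712 / (19868 * 220000 * 1.15e-08)
dT = 87.2 K

87.2


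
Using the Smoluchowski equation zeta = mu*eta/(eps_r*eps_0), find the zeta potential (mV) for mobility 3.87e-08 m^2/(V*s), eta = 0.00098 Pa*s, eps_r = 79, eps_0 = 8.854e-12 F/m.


Smoluchowski equation: zeta = mu * eta / (eps_r * eps_0)
zeta = 3.87e-08 * 0.00098 / (79 * 8.854e-12)
zeta = 0.054221 V = 54.22 mV

54.22


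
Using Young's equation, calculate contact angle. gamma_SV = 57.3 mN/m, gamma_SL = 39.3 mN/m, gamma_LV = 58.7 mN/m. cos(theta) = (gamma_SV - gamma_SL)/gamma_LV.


cos(theta) = (gamma_SV - gamma_SL) / gamma_LV
cos(theta) = (57.3 - 39.3) / 58.7
cos(theta) = 0.306644
theta = arccos(0.306644) = 72.14 degrees

72.14


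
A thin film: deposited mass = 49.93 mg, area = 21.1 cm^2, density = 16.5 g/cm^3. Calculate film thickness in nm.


Convert: m = 49.93 mg = 4.9930e-05 kg, A = 21.1 cm^2 = 2.1100e-03 m^2, rho = 16.5 g/cm^3 = 16500 kg/m^3
t = m / (A * rho)
t = 4.9930e-05 / (2.1100e-03 * 16500)
t = 1.4342e-06 m = 1434.2 nm

1434.2


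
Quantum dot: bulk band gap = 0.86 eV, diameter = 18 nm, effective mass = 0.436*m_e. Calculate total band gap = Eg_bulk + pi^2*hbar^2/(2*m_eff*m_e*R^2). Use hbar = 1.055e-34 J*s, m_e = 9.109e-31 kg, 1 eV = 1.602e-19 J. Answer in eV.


Radius R = 18/2 nm = 9e-09 m
Confinement energy dE = pi^2 * hbar^2 / (2 * m_eff * m_e * R^2)
dE = pi^2 * (1.055e-34)^2 / (2 * 0.436 * 9.109e-31 * (9e-09)^2) J, divided by 1.602e-19 J/eV
dE = 0.0107 eV
Total band gap = E_g(bulk) + dE = 0.86 + 0.0107 = 0.8707 eV

0.8707


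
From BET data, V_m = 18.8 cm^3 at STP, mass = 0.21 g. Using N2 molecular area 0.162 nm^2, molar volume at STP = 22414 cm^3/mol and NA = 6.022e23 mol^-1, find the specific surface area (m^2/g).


Number of moles in monolayer = V_m / 22414 = 18.8 / 22414 = 0.00083876
Number of molecules = moles * NA = 0.00083876 * 6.022e23
SA = molecules * sigma / mass
SA = (18.8 / 22414) * 6.022e23 * 0.162e-18 / 0.21
SA = 389.7 m^2/g

389.7


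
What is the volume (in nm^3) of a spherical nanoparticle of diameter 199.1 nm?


Radius r = 199.1/2 = 99.55 nm
Volume V = (4/3) * pi * r^3
V = (4/3) * pi * (99.55)^3
V = 4132495.62 nm^3

4132495.62


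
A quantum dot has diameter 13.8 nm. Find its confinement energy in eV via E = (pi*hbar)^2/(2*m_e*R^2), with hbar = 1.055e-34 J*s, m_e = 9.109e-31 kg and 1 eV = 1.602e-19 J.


Radius R = 13.8/2 = 6.9 nm = 6.9e-09 m
E = (pi * 1.055e-34)^2 / (2 * 9.109e-31 * (6.9e-09)^2)
E(J) = 1.2665e-21
E = E(J) / 1.602e-19 = 0.0079 eV

0.0079


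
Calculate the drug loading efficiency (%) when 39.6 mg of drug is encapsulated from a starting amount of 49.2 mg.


Drug loading efficiency = (drug loaded / drug initial) * 100
DLE = 39.6 / 49.2 * 100
DLE = 0.8049 * 100
DLE = 80.49%

80.49


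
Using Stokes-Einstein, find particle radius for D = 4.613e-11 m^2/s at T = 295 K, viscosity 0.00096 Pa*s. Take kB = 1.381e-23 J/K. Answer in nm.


Stokes-Einstein: R = kB*T / (6*pi*eta*D)
R = 1.381e-23 * 295 / (6 * pi * 0.00096 * 4.613e-11)
R = 4.88045e-09 m = 4.88 nm

4.88


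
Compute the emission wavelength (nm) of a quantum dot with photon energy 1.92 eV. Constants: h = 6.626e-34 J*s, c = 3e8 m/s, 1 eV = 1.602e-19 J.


Convert energy: E = 1.92 eV = 1.92 * 1.602e-19 = 3.07584e-19 J
lambda = h*c / E = 6.626e-34 * 3e8 / 3.07584e-19
lambda = 6.46262e-07 m = 646.3 nm

646.3


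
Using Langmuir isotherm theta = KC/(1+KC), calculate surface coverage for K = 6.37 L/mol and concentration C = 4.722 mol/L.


Langmuir isotherm: theta = K*C / (1 + K*C)
K*C = 6.37 * 4.722 = 30.07914
theta = 30.07914 / (1 + 30.07914) = 30.07914 / 31.07914
theta = 0.9678

0.9678


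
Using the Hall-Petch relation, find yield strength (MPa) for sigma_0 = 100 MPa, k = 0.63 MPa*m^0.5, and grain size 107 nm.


d = 107 nm = 1.07e-07 m
sqrt(d) = 0.0003271085
Hall-Petch contribution = k / sqrt(d) = 0.63 / 0.0003271085 = 1926.0 MPa
sigma = sigma_0 + k/sqrt(d) = 100 + 1926.0 = 2026.0 MPa

2026.0


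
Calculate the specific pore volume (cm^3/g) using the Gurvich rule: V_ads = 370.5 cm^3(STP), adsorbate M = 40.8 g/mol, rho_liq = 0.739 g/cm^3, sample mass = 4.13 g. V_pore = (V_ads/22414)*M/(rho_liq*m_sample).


Moles adsorbed n = V_ads / 22414 = 370.5 / 22414 = 1.652985e-02 mol
Liquid volume V_liq = n * M / rho_liq = 1.652985e-02 * 40.8 / 0.739 = 0.91261 cm^3
Specific pore volume V_pore = V_liq / m_sample = 0.91261 / 4.13
V_pore = 0.221 cm^3/g

0.221


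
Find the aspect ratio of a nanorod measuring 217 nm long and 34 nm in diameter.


Aspect ratio AR = length / diameter
AR = 217 / 34
AR = 6.38

6.38


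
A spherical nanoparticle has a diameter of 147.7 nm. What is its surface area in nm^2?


Radius r = 147.7/2 = 73.85 nm
Surface area SA = 4 * pi * r^2
SA = 4 * pi * (73.85)^2
SA = 68534.75 nm^2

68534.75


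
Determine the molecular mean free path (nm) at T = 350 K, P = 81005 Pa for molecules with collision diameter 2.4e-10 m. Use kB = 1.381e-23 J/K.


Mean free path: lambda = kB*T / (sqrt(2) * pi * d^2 * P)
lambda = 1.381e-23 * 350 / (sqrt(2) * pi * (2.4e-10)^2 * 81005)
lambda = 2.33165e-07 m
lambda = 233.16 nm

233.16


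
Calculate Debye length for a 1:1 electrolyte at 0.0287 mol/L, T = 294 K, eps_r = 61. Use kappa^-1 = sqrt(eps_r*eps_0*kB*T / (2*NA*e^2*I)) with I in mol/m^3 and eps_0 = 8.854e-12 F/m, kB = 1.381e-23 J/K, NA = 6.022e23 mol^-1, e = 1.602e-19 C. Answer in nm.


Ionic strength I = 0.0287 * 1^2 * 1000 = 28.7 mol/m^3
kappa^-1 = sqrt(61 * 8.854e-12 * 1.381e-23 * 294 / (2 * 6.022e23 * (1.602e-19)^2 * 28.7))
kappa^-1 = 1.572 nm

1.572


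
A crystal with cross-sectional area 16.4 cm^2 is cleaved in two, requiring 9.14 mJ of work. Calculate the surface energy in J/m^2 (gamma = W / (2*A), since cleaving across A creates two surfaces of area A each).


Convert: A = 16.4 cm^2 = 0.00164 m^2, W = 9.14 mJ = 0.00914 J
Cleaving exposes two faces of area A, so total new surface = 2*A and gamma = W / (2*A)
gamma = 0.00914 / (2 * 0.00164)
gamma = 2.787 J/m^2

2.787


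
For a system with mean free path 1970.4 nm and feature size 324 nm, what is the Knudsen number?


Knudsen number Kn = lambda / L
Kn = 1970.4 / 324
Kn = 6.0815

6.0815


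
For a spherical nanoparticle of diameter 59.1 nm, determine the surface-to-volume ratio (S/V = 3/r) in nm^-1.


Radius r = 59.1/2 = 29.55 nm
S/V = 3 / r = 3 / 29.55
S/V = 0.1015 nm^-1

0.1015


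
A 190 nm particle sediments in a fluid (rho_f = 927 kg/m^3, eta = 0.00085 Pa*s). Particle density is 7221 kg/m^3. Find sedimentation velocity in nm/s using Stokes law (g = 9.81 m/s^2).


Radius R = 190/2 nm = 9.5e-08 m
Density difference = 7221 - 927 = 6294 kg/m^3
v = 2 * R^2 * (rho_p - rho_f) * g / (9 * eta)
v = 2 * (9.5e-08)^2 * 6294 * 9.81 / (9 * 0.00085)
v = 1.45684e-07 m/s = 145.6839 nm/s

145.6839


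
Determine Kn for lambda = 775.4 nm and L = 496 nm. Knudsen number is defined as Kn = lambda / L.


Knudsen number Kn = lambda / L
Kn = 775.4 / 496
Kn = 1.5633

1.5633


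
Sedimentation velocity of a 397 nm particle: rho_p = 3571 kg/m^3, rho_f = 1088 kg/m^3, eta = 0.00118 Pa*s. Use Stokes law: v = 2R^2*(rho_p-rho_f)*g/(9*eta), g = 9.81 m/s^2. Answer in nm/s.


Radius R = 397/2 nm = 1.985e-07 m
Density difference = 3571 - 1088 = 2483 kg/m^3
v = 2 * R^2 * (rho_p - rho_f) * g / (9 * eta)
v = 2 * (1.985e-07)^2 * 2483 * 9.81 / (9 * 0.00118)
v = 1.80747e-07 m/s = 180.7475 nm/s

180.7475


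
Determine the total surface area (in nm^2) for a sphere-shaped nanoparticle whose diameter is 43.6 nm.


Radius r = 43.6/2 = 21.8 nm
Surface area SA = 4 * pi * r^2
SA = 4 * pi * (21.8)^2
SA = 5972.04 nm^2

5972.04


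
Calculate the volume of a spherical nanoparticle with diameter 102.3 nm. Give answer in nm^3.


Radius r = 102.3/2 = 51.15 nm
Volume V = (4/3) * pi * r^3
V = (4/3) * pi * (51.15)^3
V = 560564.41 nm^3

560564.41


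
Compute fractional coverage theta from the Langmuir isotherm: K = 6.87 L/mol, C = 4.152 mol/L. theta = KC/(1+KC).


Langmuir isotherm: theta = K*C / (1 + K*C)
K*C = 6.87 * 4.152 = 28.52424
theta = 28.52424 / (1 + 28.52424) = 28.52424 / 29.52424
theta = 0.9661

0.9661


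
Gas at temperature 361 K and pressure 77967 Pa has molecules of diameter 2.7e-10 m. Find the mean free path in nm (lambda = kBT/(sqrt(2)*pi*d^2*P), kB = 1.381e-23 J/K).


Mean free path: lambda = kB*T / (sqrt(2) * pi * d^2 * P)
lambda = 1.381e-23 * 361 / (sqrt(2) * pi * (2.7e-10)^2 * 77967)
lambda = 1.97423e-07 m
lambda = 197.42 nm

197.42


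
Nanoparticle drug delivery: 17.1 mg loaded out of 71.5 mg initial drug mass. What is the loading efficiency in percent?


Drug loading efficiency = (drug loaded / drug initial) * 100
DLE = 17.1 / 71.5 * 100
DLE = 0.2392 * 100
DLE = 23.92%

23.92


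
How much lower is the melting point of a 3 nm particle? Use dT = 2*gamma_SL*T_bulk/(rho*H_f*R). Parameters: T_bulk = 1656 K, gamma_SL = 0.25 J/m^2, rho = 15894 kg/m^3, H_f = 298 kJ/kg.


Radius R = 3/2 = 1.5 nm = 1.5e-09 m
Convert H_f = 298 kJ/kg = 298000 J/kg
dT = 2 * gamma_SL * T_bulk / (rho * H_f * R)
dT = 2 * 0.25 * 1656 / (15894 * 298000 * 1.5e-09)
dT = 116.5 K

116.5


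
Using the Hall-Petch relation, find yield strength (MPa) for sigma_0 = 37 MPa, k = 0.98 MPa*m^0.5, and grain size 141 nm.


d = 141 nm = 1.41e-07 m
sqrt(d) = 0.0003754997
Hall-Petch contribution = k / sqrt(d) = 0.98 / 0.0003754997 = 2609.9 MPa
sigma = sigma_0 + k/sqrt(d) = 37 + 2609.9 = 2646.9 MPa

2646.9


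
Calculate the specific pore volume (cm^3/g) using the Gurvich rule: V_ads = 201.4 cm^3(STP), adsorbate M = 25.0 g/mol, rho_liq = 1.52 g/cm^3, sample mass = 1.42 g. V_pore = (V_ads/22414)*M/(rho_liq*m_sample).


Moles adsorbed n = V_ads / 22414 = 201.4 / 22414 = 8.985456e-03 mol
Liquid volume V_liq = n * M / rho_liq = 8.985456e-03 * 25.0 / 1.52 = 0.14779 cm^3
Specific pore volume V_pore = V_liq / m_sample = 0.14779 / 1.42
V_pore = 0.1041 cm^3/g

0.1041


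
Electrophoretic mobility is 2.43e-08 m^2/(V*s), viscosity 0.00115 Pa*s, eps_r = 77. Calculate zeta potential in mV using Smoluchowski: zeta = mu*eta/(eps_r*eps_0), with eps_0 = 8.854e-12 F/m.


Smoluchowski equation: zeta = mu * eta / (eps_r * eps_0)
zeta = 2.43e-08 * 0.00115 / (77 * 8.854e-12)
zeta = 0.04099 V = 40.99 mV

40.99


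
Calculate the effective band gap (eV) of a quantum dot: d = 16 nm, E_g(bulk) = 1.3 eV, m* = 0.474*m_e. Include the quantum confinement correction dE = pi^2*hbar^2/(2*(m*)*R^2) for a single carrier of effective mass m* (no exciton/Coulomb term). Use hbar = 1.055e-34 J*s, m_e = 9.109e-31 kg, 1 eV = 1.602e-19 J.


Radius R = 16/2 nm = 8e-09 m
Confinement energy dE = pi^2 * hbar^2 / (2 * m_eff * m_e * R^2)
dE = pi^2 * (1.055e-34)^2 / (2 * 0.474 * 9.109e-31 * (8e-09)^2) J, divided by 1.602e-19 J/eV
dE = 0.0124 eV
Total band gap = E_g(bulk) + dE = 1.3 + 0.0124 = 1.3124 eV

1.3124


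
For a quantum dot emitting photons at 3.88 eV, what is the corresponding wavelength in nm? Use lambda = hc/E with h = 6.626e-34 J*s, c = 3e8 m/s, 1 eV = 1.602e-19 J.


Convert energy: E = 3.88 eV = 3.88 * 1.602e-19 = 6.21576e-19 J
lambda = h*c / E = 6.626e-34 * 3e8 / 6.21576e-19
lambda = 3.198e-07 m = 319.8 nm

319.8


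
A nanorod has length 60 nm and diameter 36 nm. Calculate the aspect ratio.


Aspect ratio AR = length / diameter
AR = 60 / 36
AR = 1.67

1.67


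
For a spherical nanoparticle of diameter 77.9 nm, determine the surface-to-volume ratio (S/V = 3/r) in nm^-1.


Radius r = 77.9/2 = 38.95 nm
S/V = 3 / r = 3 / 38.95
S/V = 0.077 nm^-1

0.077


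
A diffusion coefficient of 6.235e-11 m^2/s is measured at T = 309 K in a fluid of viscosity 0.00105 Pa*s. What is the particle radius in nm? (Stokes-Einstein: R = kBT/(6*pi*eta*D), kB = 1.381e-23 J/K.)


Stokes-Einstein: R = kB*T / (6*pi*eta*D)
R = 1.381e-23 * 309 / (6 * pi * 0.00105 * 6.235e-11)
R = 3.458e-09 m = 3.46 nm

3.46


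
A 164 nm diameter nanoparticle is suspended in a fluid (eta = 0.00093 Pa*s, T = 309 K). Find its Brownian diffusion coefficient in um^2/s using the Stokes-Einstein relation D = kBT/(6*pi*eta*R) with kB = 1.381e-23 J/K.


Radius R = 164/2 = 82 nm = 8.2e-08 m
D = kB*T / (6*pi*eta*R)
D = 1.381e-23 * 309 / (6 * pi * 0.00093 * 8.2e-08)
D = 2.96862e-12 m^2/s = 2.969 um^2/s

2.969


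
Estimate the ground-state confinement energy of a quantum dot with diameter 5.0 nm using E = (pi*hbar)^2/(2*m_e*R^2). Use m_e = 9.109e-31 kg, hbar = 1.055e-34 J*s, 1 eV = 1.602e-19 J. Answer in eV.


Radius R = 5.0/2 = 2.5 nm = 2.5e-09 m
E = (pi * 1.055e-34)^2 / (2 * 9.109e-31 * (2.5e-09)^2)
E(J) = 9.6477e-21
E = E(J) / 1.602e-19 = 0.0602 eV

0.0602


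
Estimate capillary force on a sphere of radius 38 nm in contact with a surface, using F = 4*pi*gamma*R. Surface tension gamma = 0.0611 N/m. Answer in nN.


Convert radius: R = 38 nm = 3.8e-08 m
F = 4 * pi * gamma * R
F = 4 * pi * 0.0611 * 3.8e-08
F = 2.91766e-08 N = 29.1766 nN

29.1766


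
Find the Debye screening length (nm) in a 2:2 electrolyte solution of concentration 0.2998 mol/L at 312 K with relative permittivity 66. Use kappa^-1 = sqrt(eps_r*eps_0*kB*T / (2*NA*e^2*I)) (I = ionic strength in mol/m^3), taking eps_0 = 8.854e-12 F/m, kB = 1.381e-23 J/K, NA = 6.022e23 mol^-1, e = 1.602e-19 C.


Ionic strength I = 0.2998 * 2^2 * 1000 = 1199.2 mol/m^3
kappa^-1 = sqrt(66 * 8.854e-12 * 1.381e-23 * 312 / (2 * 6.022e23 * (1.602e-19)^2 * 1199.2))
kappa^-1 = 0.261 nm

0.261


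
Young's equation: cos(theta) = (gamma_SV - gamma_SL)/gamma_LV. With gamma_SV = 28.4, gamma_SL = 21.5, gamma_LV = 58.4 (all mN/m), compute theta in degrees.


cos(theta) = (gamma_SV - gamma_SL) / gamma_LV
cos(theta) = (28.4 - 21.5) / 58.4
cos(theta) = 0.118151
theta = arccos(0.118151) = 83.21 degrees

83.21


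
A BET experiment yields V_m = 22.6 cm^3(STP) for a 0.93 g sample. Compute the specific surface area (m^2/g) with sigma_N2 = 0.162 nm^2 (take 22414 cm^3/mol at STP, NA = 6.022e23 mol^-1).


Number of moles in monolayer = V_m / 22414 = 22.6 / 22414 = 0.0010083
Number of molecules = moles * NA = 0.0010083 * 6.022e23
SA = molecules * sigma / mass
SA = (22.6 / 22414) * 6.022e23 * 0.162e-18 / 0.93
SA = 105.8 m^2/g

105.8


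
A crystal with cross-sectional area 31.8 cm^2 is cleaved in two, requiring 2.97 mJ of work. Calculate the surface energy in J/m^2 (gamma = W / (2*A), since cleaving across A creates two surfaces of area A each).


Convert: A = 31.8 cm^2 = 0.00318 m^2, W = 2.97 mJ = 0.00297 J
Cleaving exposes two faces of area A, so total new surface = 2*A and gamma = W / (2*A)
gamma = 0.00297 / (2 * 0.00318)
gamma = 0.467 J/m^2

0.467


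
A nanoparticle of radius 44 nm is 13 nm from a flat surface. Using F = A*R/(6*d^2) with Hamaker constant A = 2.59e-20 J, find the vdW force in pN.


Convert to SI: R = 44 nm = 4.4e-08 m, d = 13 nm = 1.3e-08 m
F = A * R / (6 * d^2)
F = 2.59e-20 * 4.4e-08 / (6 * (1.3e-08)^2)
F = 1.12387e-12 N = 1.124 pN

1.124


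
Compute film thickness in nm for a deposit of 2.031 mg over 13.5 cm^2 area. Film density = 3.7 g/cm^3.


Convert: m = 2.031 mg = 2.0310e-06 kg, A = 13.5 cm^2 = 1.3500e-03 m^2, rho = 3.7 g/cm^3 = 3700 kg/m^3
t = m / (A * rho)
t = 2.0310e-06 / (1.3500e-03 * 3700)
t = 4.0661e-07 m = 406.6 nm

406.6


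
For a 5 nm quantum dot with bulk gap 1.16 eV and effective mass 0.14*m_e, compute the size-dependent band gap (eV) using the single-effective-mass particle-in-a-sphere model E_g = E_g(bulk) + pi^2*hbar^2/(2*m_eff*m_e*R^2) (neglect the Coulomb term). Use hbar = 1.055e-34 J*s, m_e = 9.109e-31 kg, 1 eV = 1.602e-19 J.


Radius R = 5/2 nm = 2.5e-09 m
Confinement energy dE = pi^2 * hbar^2 / (2 * m_eff * m_e * R^2)
dE = pi^2 * (1.055e-34)^2 / (2 * 0.14 * 9.109e-31 * (2.5e-09)^2) J, divided by 1.602e-19 J/eV
dE = 0.4302 eV
Total band gap = E_g(bulk) + dE = 1.16 + 0.4302 = 1.5902 eV

1.5902


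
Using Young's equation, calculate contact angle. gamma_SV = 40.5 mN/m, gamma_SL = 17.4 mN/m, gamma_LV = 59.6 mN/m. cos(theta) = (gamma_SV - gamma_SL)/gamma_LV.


cos(theta) = (gamma_SV - gamma_SL) / gamma_LV
cos(theta) = (40.5 - 17.4) / 59.6
cos(theta) = 0.387584
theta = arccos(0.387584) = 67.2 degrees

67.2


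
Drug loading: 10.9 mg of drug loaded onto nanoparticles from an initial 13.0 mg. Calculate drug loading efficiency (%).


Drug loading efficiency = (drug loaded / drug initial) * 100
DLE = 10.9 / 13.0 * 100
DLE = 0.8385 * 100
DLE = 83.85%

83.85


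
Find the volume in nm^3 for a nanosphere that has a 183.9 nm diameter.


Radius r = 183.9/2 = 91.95 nm
Volume V = (4/3) * pi * r^3
V = (4/3) * pi * (91.95)^3
V = 3256445.47 nm^3

3256445.47


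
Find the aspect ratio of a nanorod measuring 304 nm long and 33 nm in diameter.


Aspect ratio AR = length / diameter
AR = 304 / 33
AR = 9.21

9.21


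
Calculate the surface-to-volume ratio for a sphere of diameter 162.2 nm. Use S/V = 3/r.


Radius r = 162.2/2 = 81.1 nm
S/V = 3 / r = 3 / 81.1
S/V = 0.037 nm^-1

0.037


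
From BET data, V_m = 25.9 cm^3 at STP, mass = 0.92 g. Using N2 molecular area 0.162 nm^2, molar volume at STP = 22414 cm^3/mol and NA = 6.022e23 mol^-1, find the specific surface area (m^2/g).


Number of moles in monolayer = V_m / 22414 = 25.9 / 22414 = 0.00115553
Number of molecules = moles * NA = 0.00115553 * 6.022e23
SA = molecules * sigma / mass
SA = (25.9 / 22414) * 6.022e23 * 0.162e-18 / 0.92
SA = 122.5 m^2/g

122.5


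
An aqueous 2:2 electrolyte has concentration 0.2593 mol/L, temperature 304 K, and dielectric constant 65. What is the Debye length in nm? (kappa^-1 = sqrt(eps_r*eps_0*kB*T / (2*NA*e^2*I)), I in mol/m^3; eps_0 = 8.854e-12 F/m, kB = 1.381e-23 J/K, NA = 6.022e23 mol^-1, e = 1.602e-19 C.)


Ionic strength I = 0.2593 * 2^2 * 1000 = 1037.2 mol/m^3
kappa^-1 = sqrt(65 * 8.854e-12 * 1.381e-23 * 304 / (2 * 6.022e23 * (1.602e-19)^2 * 1037.2))
kappa^-1 = 0.275 nm

0.275


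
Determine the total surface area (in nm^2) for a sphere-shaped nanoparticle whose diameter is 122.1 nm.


Radius r = 122.1/2 = 61.05 nm
Surface area SA = 4 * pi * r^2
SA = 4 * pi * (61.05)^2
SA = 46836.15 nm^2

46836.15


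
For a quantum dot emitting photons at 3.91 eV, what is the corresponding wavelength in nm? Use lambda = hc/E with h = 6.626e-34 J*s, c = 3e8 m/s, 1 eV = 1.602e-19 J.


Convert energy: E = 3.91 eV = 3.91 * 1.602e-19 = 6.26382e-19 J
lambda = h*c / E = 6.626e-34 * 3e8 / 6.26382e-19
lambda = 3.17346e-07 m = 317.3 nm

317.3


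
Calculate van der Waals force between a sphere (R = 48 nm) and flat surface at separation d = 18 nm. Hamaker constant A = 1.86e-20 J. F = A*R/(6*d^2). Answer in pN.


Convert to SI: R = 48 nm = 4.8e-08 m, d = 18 nm = 1.8e-08 m
F = A * R / (6 * d^2)
F = 1.86e-20 * 4.8e-08 / (6 * (1.8e-08)^2)
F = 4.59259e-13 N = 0.459 pN

0.459


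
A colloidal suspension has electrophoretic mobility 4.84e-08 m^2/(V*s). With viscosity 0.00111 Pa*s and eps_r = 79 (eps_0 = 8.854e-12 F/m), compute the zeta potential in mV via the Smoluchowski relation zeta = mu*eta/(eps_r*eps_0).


Smoluchowski equation: zeta = mu * eta / (eps_r * eps_0)
zeta = 4.84e-08 * 0.00111 / (79 * 8.854e-12)
zeta = 0.076807 V = 76.81 mV

76.81


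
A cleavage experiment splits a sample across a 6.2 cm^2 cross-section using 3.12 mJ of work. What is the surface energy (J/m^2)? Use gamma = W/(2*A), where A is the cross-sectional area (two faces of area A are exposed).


Convert: A = 6.2 cm^2 = 0.00062 m^2, W = 3.12 mJ = 0.00312 J
Cleaving exposes two faces of area A, so total new surface = 2*A and gamma = W / (2*A)
gamma = 0.00312 / (2 * 0.00062)
gamma = 2.516 J/m^2

2.516


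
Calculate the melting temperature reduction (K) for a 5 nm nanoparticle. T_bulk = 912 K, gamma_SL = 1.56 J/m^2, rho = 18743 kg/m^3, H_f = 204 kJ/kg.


Radius R = 5/2 = 2.5 nm = 2.5e-09 m
Convert H_f = 204 kJ/kg = 204000 J/kg
dT = 2 * gamma_SL * T_bulk / (rho * H_f * R)
dT = 2 * 1.56 * 912 / (18743 * 204000 * 2.5e-09)
dT = 297.7 K

297.7


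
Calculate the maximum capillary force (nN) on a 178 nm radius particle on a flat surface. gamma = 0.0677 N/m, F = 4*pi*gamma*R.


Convert radius: R = 178 nm = 1.78e-07 m
F = 4 * pi * gamma * R
F = 4 * pi * 0.0677 * 1.78e-07
F = 1.51432e-07 N = 151.4323 nN

151.4323


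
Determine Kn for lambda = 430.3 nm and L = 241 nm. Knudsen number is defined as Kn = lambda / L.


Knudsen number Kn = lambda / L
Kn = 430.3 / 241
Kn = 1.7855

1.7855


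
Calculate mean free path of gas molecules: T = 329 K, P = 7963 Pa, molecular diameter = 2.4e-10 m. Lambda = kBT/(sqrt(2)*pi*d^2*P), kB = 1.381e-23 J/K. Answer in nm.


Mean free path: lambda = kB*T / (sqrt(2) * pi * d^2 * P)
lambda = 1.381e-23 * 329 / (sqrt(2) * pi * (2.4e-10)^2 * 7963)
lambda = 2.22959e-06 m
lambda = 2229.59 nm

2229.59


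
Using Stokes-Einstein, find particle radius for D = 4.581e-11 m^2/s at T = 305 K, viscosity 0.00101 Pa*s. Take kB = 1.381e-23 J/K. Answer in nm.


Stokes-Einstein: R = kB*T / (6*pi*eta*D)
R = 1.381e-23 * 305 / (6 * pi * 0.00101 * 4.581e-11)
R = 4.8296e-09 m = 4.83 nm

4.83


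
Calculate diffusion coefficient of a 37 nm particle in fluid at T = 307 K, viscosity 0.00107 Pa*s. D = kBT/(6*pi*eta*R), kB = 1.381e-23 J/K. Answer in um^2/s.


Radius R = 37/2 = 18.5 nm = 1.85e-08 m
D = kB*T / (6*pi*eta*R)
D = 1.381e-23 * 307 / (6 * pi * 0.00107 * 1.85e-08)
D = 1.13625e-11 m^2/s = 11.363 um^2/s

11.363


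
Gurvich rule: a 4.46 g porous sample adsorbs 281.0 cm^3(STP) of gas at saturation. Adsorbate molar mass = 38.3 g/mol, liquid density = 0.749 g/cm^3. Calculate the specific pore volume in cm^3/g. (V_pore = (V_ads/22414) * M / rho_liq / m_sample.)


Moles adsorbed n = V_ads / 22414 = 281.0 / 22414 = 1.253681e-02 mol
Liquid volume V_liq = n * M / rho_liq = 1.253681e-02 * 38.3 / 0.749 = 0.64107 cm^3
Specific pore volume V_pore = V_liq / m_sample = 0.64107 / 4.46
V_pore = 0.1437 cm^3/g

0.1437


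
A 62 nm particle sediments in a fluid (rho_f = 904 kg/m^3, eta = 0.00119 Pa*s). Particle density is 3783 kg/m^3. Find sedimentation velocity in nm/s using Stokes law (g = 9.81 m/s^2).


Radius R = 62/2 nm = 3.1e-08 m
Density difference = 3783 - 904 = 2879 kg/m^3
v = 2 * R^2 * (rho_p - rho_f) * g / (9 * eta)
v = 2 * (3.1e-08)^2 * 2879 * 9.81 / (9 * 0.00119)
v = 5.06844e-09 m/s = 5.0684 nm/s

5.0684
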